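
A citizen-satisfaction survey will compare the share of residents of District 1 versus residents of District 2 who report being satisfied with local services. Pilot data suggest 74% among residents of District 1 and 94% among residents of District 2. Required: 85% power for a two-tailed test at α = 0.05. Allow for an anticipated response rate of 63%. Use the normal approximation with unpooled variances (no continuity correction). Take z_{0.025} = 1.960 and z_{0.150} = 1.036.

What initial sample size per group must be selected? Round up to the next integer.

n = (z_{α/2} + z_β)² · [p₁(1−p₁) + p₂(1−p₂)] / (p₁ − p₂)²
  = (1.960 + 1.036)² · (0.74·0.26 + 0.94·0.06) / (-0.20)²
  = (2.996)² · (0.1924 + 0.0564) / 0.0400
  = 8.9760 · 0.2488 / 0.0400
  = 55.83
Adjust for 63% response: 55.83 / 0.63 = 88.62.
Round up → n = 89 per group.

n = 89 per group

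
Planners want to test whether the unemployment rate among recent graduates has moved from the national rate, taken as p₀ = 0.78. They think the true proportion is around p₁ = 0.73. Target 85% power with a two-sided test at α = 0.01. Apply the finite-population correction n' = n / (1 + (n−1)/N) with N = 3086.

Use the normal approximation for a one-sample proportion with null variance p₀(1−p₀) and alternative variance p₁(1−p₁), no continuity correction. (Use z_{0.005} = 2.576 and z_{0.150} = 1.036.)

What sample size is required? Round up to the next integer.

n = 717

n = [z_{α/2}·√(p₀q₀) + z_β·√(p₁q₁)]² / (p₁ − p₀)²
  = [2.576·√(0.78·0.22) + 1.036·√(0.73·0.27)]² / (-0.05)²
  = [2.576·0.4142 + 1.036·0.4440]² / 0.0025
  = [1.5270]² / 0.0025
  = 932.74
Finite-population correction (N = 3086): 932.74 / (1 + (932.74 − 1)/3086) = 716.43.
Round up → n = 717.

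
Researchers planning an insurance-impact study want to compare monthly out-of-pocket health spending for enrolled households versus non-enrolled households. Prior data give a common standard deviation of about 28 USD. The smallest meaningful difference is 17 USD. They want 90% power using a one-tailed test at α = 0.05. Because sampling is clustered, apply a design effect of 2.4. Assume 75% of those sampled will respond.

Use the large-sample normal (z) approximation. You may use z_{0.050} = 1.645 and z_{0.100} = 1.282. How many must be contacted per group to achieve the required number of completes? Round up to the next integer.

n = 149 per group

n = (z_α + z_β)² · (σ₁² + σ₂²) / δ²
  = (1.645 + 1.282)² · (2·28² = 1568) / 17²
  = 8.5673 · 1568 / 289
  = 46.48
Design effect: 2.4 × 46.48 = 111.56.
Adjust for 75% response: 111.56 / 0.75 = 148.75.
Round up → n = 149 per group.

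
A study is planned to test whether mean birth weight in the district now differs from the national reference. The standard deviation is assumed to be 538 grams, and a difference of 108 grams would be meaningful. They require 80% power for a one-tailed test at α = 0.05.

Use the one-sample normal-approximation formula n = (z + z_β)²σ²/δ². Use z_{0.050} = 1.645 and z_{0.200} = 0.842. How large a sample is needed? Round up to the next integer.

n = 154

n = (z_α + z_β)² · σ² / δ²
  = (1.645 + 0.842)² · 538² / 108²
  = 6.1852 · 289444 / 11664
  = 153.49
Round up → n = 154.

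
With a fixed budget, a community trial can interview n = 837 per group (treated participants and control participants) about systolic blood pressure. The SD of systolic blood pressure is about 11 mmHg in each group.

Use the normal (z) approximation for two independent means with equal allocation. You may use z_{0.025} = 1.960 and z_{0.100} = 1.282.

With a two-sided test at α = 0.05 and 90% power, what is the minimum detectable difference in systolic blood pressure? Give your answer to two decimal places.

Minimum detectable difference ≈ 1.74 mmHg

δ = (z_{α/2} + z_β) · √((σ₁²+σ₂²)/n)
  = (1.960 + 1.282) · √(242/837)
  = 3.242 · √0.28913
  = 3.242 · 0.5377
  = 1.7432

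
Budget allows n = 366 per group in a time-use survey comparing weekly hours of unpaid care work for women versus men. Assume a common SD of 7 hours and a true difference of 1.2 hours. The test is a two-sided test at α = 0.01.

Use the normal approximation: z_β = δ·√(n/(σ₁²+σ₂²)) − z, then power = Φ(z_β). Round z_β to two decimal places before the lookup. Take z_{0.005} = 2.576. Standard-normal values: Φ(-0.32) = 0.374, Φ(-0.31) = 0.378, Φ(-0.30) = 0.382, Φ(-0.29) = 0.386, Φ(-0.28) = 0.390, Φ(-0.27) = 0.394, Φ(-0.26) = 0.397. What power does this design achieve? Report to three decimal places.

z_β = δ·√(n/(σ₁²+σ₂²)) − z_{α/2}
    = 1.2 · √(366/98) − 2.576
    = 1.2 · 1.93254 − 2.576
    = 2.3190 − 2.576 = -0.2570 → -0.26
Power = Φ(-0.26) = 0.397.

Power ≈ 0.397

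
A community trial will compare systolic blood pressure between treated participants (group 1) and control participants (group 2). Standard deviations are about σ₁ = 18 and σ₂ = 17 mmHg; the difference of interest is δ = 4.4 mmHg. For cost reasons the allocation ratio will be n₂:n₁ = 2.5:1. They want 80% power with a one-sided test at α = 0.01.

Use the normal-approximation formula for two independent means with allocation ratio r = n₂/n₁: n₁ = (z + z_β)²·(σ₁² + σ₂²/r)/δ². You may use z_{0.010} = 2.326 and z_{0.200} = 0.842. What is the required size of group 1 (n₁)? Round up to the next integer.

n₁ = (z_α + z_β)² · (σ₁² + σ₂²/r) / δ²
   = (2.326 + 0.842)² · (18² + 17²/2.5) / 4.4²
   = 10.0362 · (324 + 115.6) / 19.36
   = 10.0362 · 439.6 / 19.36
   = 227.89
Round up → n₁ = 228; n₂ = r·n₁ = 2.5 × 228 = 570.

n₁ = 228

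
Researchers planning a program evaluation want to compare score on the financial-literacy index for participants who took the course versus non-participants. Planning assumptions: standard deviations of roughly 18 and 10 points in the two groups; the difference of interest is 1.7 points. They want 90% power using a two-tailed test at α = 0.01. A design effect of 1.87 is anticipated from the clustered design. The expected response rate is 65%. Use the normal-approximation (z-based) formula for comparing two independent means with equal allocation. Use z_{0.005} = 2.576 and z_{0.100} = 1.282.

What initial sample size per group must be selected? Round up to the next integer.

n = (z_{α/2} + z_β)² · (σ₁² + σ₂²) / δ²
  = (2.576 + 1.282)² · (18² + 10² = 424) / 1.7²
  = 14.8842 · 424 / 2.89
  = 2183.70
Design effect: 1.87 × 2183.70 = 4083.51.
Adjust for 65% response: 4083.51 / 0.65 = 6282.33.
Round up → n = 6283 per group.

n = 6283 per group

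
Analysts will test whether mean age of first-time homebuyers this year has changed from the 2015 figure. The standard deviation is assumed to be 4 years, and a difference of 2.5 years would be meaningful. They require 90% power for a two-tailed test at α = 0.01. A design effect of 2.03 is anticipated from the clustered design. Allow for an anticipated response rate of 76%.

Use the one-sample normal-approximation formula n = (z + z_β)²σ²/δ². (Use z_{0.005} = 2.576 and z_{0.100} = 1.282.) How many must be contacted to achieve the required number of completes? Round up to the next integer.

n = 102

n = (z_{α/2} + z_β)² · σ² / δ²
  = (2.576 + 1.282)² · 4² / 2.5²
  = 14.8842 · 16 / 6.25
  = 38.10
Design effect: 2.03 × 38.10 = 77.35.
Adjust for 76% response: 77.35 / 0.76 = 101.78.
Round up → n = 102.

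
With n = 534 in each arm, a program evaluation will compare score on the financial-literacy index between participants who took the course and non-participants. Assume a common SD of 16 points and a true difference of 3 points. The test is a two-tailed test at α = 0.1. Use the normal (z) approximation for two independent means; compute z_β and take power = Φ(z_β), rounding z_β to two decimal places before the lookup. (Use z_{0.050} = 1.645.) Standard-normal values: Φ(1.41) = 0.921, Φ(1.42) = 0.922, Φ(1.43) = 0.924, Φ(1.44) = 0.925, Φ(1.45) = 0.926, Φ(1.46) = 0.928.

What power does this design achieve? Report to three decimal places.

z_β = δ·√(n/(σ₁²+σ₂²)) − z_{α/2}
    = 3 · √(534/512) − 1.645
    = 3 · 1.02126 − 1.645
    = 3.0638 − 1.645 = 1.4188 → 1.42
Power = Φ(1.42) = 0.922.

Power ≈ 0.922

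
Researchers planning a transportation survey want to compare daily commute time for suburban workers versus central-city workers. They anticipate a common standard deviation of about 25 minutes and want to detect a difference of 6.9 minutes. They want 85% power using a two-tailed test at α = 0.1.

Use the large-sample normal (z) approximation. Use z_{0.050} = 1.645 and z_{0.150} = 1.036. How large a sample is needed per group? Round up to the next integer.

n = (z_{α/2} + z_β)² · (σ₁² + σ₂²) / δ²
  = (1.645 + 1.036)² · (2·25² = 1250) / 6.9²
  = 7.1878 · 1250 / 47.61
  = 188.71
Round up → n = 189 per group.

n = 189 per group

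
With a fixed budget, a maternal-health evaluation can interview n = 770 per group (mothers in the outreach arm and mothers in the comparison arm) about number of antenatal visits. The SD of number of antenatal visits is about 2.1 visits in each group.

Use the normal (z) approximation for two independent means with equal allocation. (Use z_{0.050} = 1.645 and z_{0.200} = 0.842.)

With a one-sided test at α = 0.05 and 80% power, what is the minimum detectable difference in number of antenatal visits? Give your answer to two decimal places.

δ = (z_α + z_β) · √((σ₁²+σ₂²)/n)
  = (1.645 + 0.842) · √(8.82/770)
  = 2.487 · √0.01145
  = 2.487 · 0.1070
  = 0.2662

Minimum detectable difference ≈ 0.27 visits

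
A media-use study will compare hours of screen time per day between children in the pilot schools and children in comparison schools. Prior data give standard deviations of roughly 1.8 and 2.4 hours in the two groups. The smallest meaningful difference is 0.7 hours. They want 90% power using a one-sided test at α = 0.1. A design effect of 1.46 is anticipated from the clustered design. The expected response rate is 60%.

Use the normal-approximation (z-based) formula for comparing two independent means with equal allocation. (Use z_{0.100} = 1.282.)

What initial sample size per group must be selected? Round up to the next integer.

n = (z_α + z_β)² · (σ₁² + σ₂²) / δ²
  = (1.282 + 1.282)² · (1.8² + 2.4² = 9) / 0.7²
  = 6.5741 · 9 / 0.49
  = 120.75
Design effect: 1.46 × 120.75 = 176.29.
Adjust for 60% response: 176.29 / 0.60 = 293.82.
Round up → n = 294 per group.

n = 294 per group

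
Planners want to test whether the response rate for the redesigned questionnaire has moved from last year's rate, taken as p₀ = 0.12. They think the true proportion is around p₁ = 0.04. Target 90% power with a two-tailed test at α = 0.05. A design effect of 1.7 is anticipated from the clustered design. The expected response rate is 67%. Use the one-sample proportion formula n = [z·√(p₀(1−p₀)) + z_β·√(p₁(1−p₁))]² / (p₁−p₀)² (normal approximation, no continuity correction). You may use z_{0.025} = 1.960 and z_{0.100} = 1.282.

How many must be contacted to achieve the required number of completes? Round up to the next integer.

n = [z_{α/2}·√(p₀q₀) + z_β·√(p₁q₁)]² / (p₁ − p₀)²
  = [1.960·√(0.12·0.88) + 1.282·√(0.04·0.96)]² / (-0.08)²
  = [1.960·0.3250 + 1.282·0.1960]² / 0.0064
  = [0.8881]² / 0.0064
  = 123.25
Design effect: 1.7 × 123.25 = 209.53.
Adjust for 67% response: 209.53 / 0.67 = 312.72.
Round up → n = 313.

n = 313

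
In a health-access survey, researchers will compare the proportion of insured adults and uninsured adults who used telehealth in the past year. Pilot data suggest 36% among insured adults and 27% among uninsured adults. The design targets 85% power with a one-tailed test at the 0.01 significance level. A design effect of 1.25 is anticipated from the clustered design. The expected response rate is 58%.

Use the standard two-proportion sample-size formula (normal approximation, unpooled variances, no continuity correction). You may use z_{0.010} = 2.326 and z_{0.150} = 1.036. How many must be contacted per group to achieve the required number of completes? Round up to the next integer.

n = 1286 per group

n = (z_α + z_β)² · [p₁(1−p₁) + p₂(1−p₂)] / (p₁ − p₂)²
  = (2.326 + 1.036)² · (0.36·0.64 + 0.27·0.73) / (0.09)²
  = (3.362)² · (0.2304 + 0.1971) / 0.0081
  = 11.3030 · 0.4275 / 0.0081
  = 596.55
Design effect: 1.25 × 596.55 = 745.69.
Adjust for 58% response: 745.69 / 0.58 = 1285.67.
Round up → n = 1286 per group.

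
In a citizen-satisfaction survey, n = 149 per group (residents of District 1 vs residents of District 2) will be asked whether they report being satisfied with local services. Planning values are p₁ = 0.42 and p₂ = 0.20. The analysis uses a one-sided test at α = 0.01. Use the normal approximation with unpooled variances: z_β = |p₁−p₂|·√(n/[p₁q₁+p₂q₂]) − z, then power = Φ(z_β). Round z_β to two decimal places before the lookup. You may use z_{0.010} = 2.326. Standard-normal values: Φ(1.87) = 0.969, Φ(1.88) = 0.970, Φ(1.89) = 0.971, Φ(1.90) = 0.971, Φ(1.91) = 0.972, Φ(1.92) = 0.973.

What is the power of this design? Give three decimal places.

Power ≈ 0.971

z_β = |p₁−p₂|·√(n/[p₁q₁+p₂q₂]) − z_α
    = 0.22 · √(149/0.4036) − 2.326
    = 0.22 · 19.2140 − 2.326
    = 4.2271 − 2.326 = 1.9011 → 1.90
Power = Φ(1.90) = 0.971.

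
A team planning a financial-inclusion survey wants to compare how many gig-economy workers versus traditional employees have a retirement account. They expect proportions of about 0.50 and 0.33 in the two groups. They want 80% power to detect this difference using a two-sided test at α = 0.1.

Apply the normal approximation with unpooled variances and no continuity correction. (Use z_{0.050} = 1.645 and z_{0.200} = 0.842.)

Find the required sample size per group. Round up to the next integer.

n = 101 per group

n = (z_{α/2} + z_β)² · [p₁(1−p₁) + p₂(1−p₂)] / (p₁ − p₂)²
  = (1.645 + 0.842)² · (0.50·0.50 + 0.33·0.67) / (0.17)²
  = (2.487)² · (0.2500 + 0.2211) / 0.0289
  = 6.1852 · 0.4711 / 0.0289
  = 100.82
Round up → n = 101 per group.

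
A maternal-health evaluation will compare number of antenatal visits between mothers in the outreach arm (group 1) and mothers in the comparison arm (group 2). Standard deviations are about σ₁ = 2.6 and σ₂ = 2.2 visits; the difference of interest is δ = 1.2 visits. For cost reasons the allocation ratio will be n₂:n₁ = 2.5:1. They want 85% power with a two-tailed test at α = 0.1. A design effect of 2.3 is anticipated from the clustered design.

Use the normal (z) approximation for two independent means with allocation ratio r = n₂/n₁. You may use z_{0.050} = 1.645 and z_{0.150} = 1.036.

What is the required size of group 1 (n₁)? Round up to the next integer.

n₁ = 100

n₁ = (z_{α/2} + z_β)² · (σ₁² + σ₂²/r) / δ²
   = (1.645 + 1.036)² · (2.6² + 2.2²/2.5) / 1.2²
   = 7.1878 · (6.76 + 1.936) / 1.44
   = 7.1878 · 8.696 / 1.44
   = 43.41
Design effect: 2.3 × 43.41 = 99.83.
Round up → n₁ = 100; n₂ = r·n₁ = 2.5 × 100 = 250.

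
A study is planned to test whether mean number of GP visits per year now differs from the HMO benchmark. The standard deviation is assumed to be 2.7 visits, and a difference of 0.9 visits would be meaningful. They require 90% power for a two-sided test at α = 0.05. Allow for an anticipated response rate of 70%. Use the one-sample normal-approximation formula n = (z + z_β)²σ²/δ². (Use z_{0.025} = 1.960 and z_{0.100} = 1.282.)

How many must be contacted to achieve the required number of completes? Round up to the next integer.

n = 136

n = (z_{α/2} + z_β)² · σ² / δ²
  = (1.960 + 1.282)² · 2.7² / 0.9²
  = 10.5106 · 7.29 / 0.81
  = 94.60
Adjust for 70% response: 94.60 / 0.70 = 135.14.
Round up → n = 136.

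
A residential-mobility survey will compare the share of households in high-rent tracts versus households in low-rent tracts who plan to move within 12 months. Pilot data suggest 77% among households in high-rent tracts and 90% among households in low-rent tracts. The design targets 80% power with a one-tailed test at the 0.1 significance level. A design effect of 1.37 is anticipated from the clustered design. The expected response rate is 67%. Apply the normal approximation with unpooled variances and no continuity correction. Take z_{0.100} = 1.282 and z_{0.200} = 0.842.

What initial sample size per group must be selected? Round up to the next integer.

n = 146 per group

n = (z_α + z_β)² · [p₁(1−p₁) + p₂(1−p₂)] / (p₁ − p₂)²
  = (1.282 + 0.842)² · (0.77·0.23 + 0.90·0.10) / (-0.13)²
  = (2.124)² · (0.1771 + 0.0900) / 0.0169
  = 4.5114 · 0.2671 / 0.0169
  = 71.30
Design effect: 1.37 × 71.30 = 97.68.
Adjust for 67% response: 97.68 / 0.67 = 145.79.
Round up → n = 146 per group.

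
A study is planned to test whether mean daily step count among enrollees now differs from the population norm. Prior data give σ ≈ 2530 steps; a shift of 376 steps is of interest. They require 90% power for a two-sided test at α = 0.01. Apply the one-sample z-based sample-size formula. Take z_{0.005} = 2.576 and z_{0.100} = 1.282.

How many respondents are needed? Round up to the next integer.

n = (z_{α/2} + z_β)² · σ² / δ²
  = (2.576 + 1.282)² · 2530² / 376²
  = 14.8842 · 6400900 / 141376
  = 673.89
Round up → n = 674.

n = 674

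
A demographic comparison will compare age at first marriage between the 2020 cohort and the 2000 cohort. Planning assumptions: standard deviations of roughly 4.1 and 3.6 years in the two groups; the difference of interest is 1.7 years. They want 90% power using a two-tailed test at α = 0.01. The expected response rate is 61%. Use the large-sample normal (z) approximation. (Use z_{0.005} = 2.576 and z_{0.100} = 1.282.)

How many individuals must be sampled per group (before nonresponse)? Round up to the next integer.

n = 252 per group

n = (z_{α/2} + z_β)² · (σ₁² + σ₂²) / δ²
  = (2.576 + 1.282)² · (4.1² + 3.6² = 29.77) / 1.7²
  = 14.8842 · 29.77 / 2.89
  = 153.32
Adjust for 61% response: 153.32 / 0.61 = 251.35.
Round up → n = 252 per group.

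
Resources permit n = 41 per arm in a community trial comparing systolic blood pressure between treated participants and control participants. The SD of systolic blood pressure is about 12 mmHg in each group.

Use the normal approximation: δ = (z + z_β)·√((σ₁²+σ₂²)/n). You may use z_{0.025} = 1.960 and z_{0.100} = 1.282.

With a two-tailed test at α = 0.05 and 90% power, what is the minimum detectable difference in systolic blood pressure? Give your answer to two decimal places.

δ = (z_{α/2} + z_β) · √((σ₁²+σ₂²)/n)
  = (1.960 + 1.282) · √(288/41)
  = 3.242 · √7.0244
  = 3.242 · 2.6504
  = 8.5925

Minimum detectable difference ≈ 8.59 mmHg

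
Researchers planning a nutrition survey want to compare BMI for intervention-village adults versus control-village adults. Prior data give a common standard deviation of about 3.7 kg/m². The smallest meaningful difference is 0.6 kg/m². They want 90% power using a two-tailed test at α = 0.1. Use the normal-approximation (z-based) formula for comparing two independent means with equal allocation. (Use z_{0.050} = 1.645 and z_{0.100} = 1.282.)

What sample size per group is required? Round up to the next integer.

n = 652 per group

n = (z_{α/2} + z_β)² · (σ₁² + σ₂²) / δ²
  = (1.645 + 1.282)² · (2·3.7² = 27.38) / 0.6²
  = 8.5673 · 27.38 / 0.36
  = 651.59
Round up → n = 652 per group.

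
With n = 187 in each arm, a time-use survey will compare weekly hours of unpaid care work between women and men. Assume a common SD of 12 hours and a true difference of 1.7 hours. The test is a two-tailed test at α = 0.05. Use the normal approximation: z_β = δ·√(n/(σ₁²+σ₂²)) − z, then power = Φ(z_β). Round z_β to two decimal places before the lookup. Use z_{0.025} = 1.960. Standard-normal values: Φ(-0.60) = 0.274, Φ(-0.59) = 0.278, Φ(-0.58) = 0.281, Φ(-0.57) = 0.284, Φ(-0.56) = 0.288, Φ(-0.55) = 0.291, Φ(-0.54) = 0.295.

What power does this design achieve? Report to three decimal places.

Power ≈ 0.278

z_β = δ·√(n/(σ₁²+σ₂²)) − z_{α/2}
    = 1.7 · √(187/288) − 1.960
    = 1.7 · 0.80579 − 1.960
    = 1.3699 − 1.960 = -0.5901 → -0.59
Power = Φ(-0.59) = 0.278.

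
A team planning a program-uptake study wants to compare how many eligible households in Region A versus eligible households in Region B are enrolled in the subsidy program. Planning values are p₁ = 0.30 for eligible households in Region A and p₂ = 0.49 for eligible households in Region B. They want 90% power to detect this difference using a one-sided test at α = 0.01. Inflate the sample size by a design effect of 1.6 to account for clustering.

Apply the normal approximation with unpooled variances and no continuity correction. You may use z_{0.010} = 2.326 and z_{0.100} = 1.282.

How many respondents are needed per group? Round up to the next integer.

n = (z_α + z_β)² · [p₁(1−p₁) + p₂(1−p₂)] / (p₁ − p₂)²
  = (2.326 + 1.282)² · (0.30·0.70 + 0.49·0.51) / (-0.19)²
  = (3.608)² · (0.2100 + 0.2499) / 0.0361
  = 13.0177 · 0.4599 / 0.0361
  = 165.84
Design effect: 1.6 × 165.84 = 265.34.
Round up → n = 266 per group.

n = 266 per group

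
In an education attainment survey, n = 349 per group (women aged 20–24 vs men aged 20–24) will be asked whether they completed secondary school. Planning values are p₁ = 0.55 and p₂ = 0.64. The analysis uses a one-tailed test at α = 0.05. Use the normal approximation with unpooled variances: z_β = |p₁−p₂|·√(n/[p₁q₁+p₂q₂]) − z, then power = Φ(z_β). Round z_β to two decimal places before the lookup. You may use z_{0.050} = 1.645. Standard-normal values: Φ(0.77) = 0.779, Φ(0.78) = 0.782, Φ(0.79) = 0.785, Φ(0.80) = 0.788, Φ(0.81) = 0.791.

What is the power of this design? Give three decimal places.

Power ≈ 0.785

z_β = |p₁−p₂|·√(n/[p₁q₁+p₂q₂]) − z_α
    = 0.09 · √(349/0.4779) − 1.645
    = 0.09 · 27.0237 − 1.645
    = 2.4321 − 1.645 = 0.7871 → 0.79
Power = Φ(0.79) = 0.785.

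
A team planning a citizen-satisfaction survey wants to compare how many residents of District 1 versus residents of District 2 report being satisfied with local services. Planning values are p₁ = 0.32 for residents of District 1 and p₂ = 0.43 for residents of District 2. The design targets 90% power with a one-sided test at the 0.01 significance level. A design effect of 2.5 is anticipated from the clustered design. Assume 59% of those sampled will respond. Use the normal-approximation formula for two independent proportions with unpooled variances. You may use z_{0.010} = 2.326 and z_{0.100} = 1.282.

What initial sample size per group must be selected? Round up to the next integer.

n = 2110 per group

n = (z_α + z_β)² · [p₁(1−p₁) + p₂(1−p₂)] / (p₁ − p₂)²
  = (2.326 + 1.282)² · (0.32·0.68 + 0.43·0.57) / (-0.11)²
  = (3.608)² · (0.2176 + 0.2451) / 0.0121
  = 13.0177 · 0.4627 / 0.0121
  = 497.79
Design effect: 2.5 × 497.79 = 1244.48.
Adjust for 59% response: 1244.48 / 0.59 = 2109.28.
Round up → n = 2110 per group.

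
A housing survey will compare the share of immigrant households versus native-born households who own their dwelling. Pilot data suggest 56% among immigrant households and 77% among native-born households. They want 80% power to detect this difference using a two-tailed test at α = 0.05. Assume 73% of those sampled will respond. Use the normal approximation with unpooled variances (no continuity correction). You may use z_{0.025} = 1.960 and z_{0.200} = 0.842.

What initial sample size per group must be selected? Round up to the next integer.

n = (z_{α/2} + z_β)² · [p₁(1−p₁) + p₂(1−p₂)] / (p₁ − p₂)²
  = (1.960 + 0.842)² · (0.56·0.44 + 0.77·0.23) / (-0.21)²
  = (2.802)² · (0.2464 + 0.1771) / 0.0441
  = 7.8512 · 0.4235 / 0.0441
  = 75.40
Adjust for 73% response: 75.40 / 0.73 = 103.28.
Round up → n = 104 per group.

n = 104 per group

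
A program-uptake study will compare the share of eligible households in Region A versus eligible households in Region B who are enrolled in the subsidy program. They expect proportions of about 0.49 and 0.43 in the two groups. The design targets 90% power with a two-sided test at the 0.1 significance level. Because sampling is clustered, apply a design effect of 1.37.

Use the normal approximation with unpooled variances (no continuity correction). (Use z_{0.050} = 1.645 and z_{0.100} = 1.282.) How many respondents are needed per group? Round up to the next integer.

n = 1614 per group

n = (z_{α/2} + z_β)² · [p₁(1−p₁) + p₂(1−p₂)] / (p₁ − p₂)²
  = (1.645 + 1.282)² · (0.49·0.51 + 0.43·0.57) / (0.06)²
  = (2.927)² · (0.2499 + 0.2451) / 0.0036
  = 8.5673 · 0.4950 / 0.0036
  = 1178.01
Design effect: 1.37 × 1178.01 = 1613.87.
Round up → n = 1614 per group.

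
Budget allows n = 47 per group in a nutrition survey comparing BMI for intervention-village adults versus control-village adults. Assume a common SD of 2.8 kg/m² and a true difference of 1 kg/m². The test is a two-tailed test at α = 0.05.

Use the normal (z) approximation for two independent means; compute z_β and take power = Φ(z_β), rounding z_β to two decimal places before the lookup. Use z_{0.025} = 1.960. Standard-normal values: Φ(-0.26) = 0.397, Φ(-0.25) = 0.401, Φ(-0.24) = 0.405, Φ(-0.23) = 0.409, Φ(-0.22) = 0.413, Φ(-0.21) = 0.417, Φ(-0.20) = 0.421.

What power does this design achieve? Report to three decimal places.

Power ≈ 0.409

z_β = δ·√(n/(σ₁²+σ₂²)) − z_{α/2}
    = 1 · √(47/15.68) − 1.960
    = 1 · 1.73131 − 1.960
    = 1.7313 − 1.960 = -0.2287 → -0.23
Power = Φ(-0.23) = 0.409.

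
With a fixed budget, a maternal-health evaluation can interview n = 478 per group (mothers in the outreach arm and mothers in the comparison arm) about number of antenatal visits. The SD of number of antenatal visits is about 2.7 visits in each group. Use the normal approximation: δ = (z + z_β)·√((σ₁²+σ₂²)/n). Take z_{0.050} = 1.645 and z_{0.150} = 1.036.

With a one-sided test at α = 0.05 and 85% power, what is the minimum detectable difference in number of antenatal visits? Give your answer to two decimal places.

δ = (z_α + z_β) · √((σ₁²+σ₂²)/n)
  = (1.645 + 1.036) · √(14.58/478)
  = 2.681 · √0.0305
  = 2.681 · 0.1746
  = 0.4682

Minimum detectable difference ≈ 0.47 visits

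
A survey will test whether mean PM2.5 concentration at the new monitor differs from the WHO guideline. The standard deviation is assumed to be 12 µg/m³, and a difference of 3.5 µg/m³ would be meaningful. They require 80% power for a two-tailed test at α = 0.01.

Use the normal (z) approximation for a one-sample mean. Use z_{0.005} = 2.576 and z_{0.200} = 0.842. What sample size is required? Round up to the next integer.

n = 138

n = (z_{α/2} + z_β)² · σ² / δ²
  = (2.576 + 0.842)² · 12² / 3.5²
  = 11.6827 · 144 / 12.25
  = 137.33
Round up → n = 138.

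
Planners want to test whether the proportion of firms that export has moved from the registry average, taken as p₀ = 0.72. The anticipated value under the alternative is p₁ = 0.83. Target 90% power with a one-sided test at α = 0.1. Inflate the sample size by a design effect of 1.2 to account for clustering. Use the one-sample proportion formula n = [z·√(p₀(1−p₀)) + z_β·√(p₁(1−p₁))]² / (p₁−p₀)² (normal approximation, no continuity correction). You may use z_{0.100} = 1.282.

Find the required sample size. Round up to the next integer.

n = [z_α·√(p₀q₀) + z_β·√(p₁q₁)]² / (p₁ − p₀)²
  = [1.282·√(0.72·0.28) + 1.282·√(0.83·0.17)]² / (0.11)²
  = [1.282·0.4490 + 1.282·0.3756]² / 0.0121
  = [1.0572]² / 0.0121
  = 92.37
Design effect: 1.2 × 92.37 = 110.84.
Round up → n = 111.

n = 111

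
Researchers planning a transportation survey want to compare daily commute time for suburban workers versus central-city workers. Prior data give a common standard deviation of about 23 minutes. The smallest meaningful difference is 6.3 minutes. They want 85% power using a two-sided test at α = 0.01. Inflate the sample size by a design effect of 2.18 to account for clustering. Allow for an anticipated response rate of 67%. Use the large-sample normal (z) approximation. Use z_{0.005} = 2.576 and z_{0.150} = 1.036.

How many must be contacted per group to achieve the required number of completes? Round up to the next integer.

n = 1132 per group

n = (z_{α/2} + z_β)² · (σ₁² + σ₂²) / δ²
  = (2.576 + 1.036)² · (2·23² = 1058) / 6.3²
  = 13.0465 · 1058 / 39.69
  = 347.78
Design effect: 2.18 × 347.78 = 758.15.
Adjust for 67% response: 758.15 / 0.67 = 1131.57.
Round up → n = 1132 per group.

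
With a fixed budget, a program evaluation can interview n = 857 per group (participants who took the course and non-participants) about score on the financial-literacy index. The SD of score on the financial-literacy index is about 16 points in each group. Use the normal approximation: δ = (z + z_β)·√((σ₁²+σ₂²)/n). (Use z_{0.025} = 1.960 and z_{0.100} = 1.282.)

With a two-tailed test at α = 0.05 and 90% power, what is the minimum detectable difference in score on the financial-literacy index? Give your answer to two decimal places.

δ = (z_{α/2} + z_β) · √((σ₁²+σ₂²)/n)
  = (1.960 + 1.282) · √(512/857)
  = 3.242 · √0.59743
  = 3.242 · 0.7729
  = 2.5059

Minimum detectable difference ≈ 2.51 points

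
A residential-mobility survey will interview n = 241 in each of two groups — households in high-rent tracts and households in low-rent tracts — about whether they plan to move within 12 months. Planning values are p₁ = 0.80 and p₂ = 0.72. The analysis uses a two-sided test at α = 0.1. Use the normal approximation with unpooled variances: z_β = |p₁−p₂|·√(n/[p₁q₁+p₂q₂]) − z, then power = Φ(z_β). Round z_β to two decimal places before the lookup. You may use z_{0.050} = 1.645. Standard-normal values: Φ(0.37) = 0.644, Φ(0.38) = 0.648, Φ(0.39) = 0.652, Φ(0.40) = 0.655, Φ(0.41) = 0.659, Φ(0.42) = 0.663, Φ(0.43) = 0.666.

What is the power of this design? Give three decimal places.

z_β = |p₁−p₂|·√(n/[p₁q₁+p₂q₂]) − z_{α/2}
    = 0.08 · √(241/0.3616) − 1.645
    = 0.08 · 25.8163 − 1.645
    = 2.0653 − 1.645 = 0.4203 → 0.42
Power = Φ(0.42) = 0.663.

Power ≈ 0.663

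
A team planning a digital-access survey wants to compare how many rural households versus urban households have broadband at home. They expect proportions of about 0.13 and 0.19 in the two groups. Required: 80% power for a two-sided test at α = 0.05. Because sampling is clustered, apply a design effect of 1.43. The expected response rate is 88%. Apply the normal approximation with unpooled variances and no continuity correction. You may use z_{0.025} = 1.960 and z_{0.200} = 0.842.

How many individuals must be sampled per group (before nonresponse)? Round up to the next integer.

n = (z_{α/2} + z_β)² · [p₁(1−p₁) + p₂(1−p₂)] / (p₁ − p₂)²
  = (1.960 + 0.842)² · (0.13·0.87 + 0.19·0.81) / (-0.06)²
  = (2.802)² · (0.1131 + 0.1539) / 0.0036
  = 7.8512 · 0.2670 / 0.0036
  = 582.30
Design effect: 1.43 × 582.30 = 832.69.
Adjust for 88% response: 832.69 / 0.88 = 946.23.
Round up → n = 947 per group.

n = 947 per group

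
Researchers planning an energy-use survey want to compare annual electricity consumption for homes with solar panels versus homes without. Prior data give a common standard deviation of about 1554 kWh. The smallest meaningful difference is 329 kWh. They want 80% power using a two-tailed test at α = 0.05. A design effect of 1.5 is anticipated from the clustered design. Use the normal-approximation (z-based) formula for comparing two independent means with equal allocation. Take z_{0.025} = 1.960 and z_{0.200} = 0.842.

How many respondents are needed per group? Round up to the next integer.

n = 526 per group

n = (z_{α/2} + z_β)² · (σ₁² + σ₂²) / δ²
  = (1.960 + 0.842)² · (2·1554² = 4829832) / 329²
  = 7.8512 · 4829832 / 108241
  = 350.33
Design effect: 1.5 × 350.33 = 525.49.
Round up → n = 526 per group.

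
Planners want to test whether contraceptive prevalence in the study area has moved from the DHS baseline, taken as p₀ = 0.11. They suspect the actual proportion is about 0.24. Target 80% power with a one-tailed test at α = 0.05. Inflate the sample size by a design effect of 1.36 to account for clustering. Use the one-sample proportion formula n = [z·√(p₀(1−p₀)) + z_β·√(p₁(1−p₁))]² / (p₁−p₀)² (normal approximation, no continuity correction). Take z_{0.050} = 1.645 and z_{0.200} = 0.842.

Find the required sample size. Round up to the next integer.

n = [z_α·√(p₀q₀) + z_β·√(p₁q₁)]² / (p₁ − p₀)²
  = [1.645·√(0.11·0.89) + 0.842·√(0.24·0.76)]² / (0.13)²
  = [1.645·0.3129 + 0.842·0.4271]² / 0.0169
  = [0.8743]² / 0.0169
  = 45.23
Design effect: 1.36 × 45.23 = 61.51.
Round up → n = 62.

n = 62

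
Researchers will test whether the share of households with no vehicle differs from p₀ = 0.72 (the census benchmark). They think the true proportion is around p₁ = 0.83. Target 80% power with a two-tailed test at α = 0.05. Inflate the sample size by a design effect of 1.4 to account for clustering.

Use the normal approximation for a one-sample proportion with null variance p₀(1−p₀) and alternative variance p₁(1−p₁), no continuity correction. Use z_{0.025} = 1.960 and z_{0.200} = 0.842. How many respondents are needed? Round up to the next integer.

n = [z_{α/2}·√(p₀q₀) + z_β·√(p₁q₁)]² / (p₁ − p₀)²
  = [1.960·√(0.72·0.28) + 0.842·√(0.83·0.17)]² / (0.11)²
  = [1.960·0.4490 + 0.842·0.3756]² / 0.0121
  = [1.1963]² / 0.0121
  = 118.28
Design effect: 1.4 × 118.28 = 165.59.
Round up → n = 166.

n = 166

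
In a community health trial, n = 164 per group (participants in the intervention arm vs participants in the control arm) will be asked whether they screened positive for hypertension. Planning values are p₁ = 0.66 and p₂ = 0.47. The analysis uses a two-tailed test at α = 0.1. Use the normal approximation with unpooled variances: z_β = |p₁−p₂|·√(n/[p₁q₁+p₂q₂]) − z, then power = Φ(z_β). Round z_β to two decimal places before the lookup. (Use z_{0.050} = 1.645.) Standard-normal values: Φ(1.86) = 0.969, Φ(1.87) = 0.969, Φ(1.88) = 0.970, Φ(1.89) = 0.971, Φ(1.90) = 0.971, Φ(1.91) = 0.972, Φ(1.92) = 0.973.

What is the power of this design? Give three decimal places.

z_β = |p₁−p₂|·√(n/[p₁q₁+p₂q₂]) − z_{α/2}
    = 0.19 · √(164/0.4735) − 1.645
    = 0.19 · 18.6107 − 1.645
    = 3.5360 − 1.645 = 1.8910 → 1.89
Power = Φ(1.89) = 0.971.

Power ≈ 0.971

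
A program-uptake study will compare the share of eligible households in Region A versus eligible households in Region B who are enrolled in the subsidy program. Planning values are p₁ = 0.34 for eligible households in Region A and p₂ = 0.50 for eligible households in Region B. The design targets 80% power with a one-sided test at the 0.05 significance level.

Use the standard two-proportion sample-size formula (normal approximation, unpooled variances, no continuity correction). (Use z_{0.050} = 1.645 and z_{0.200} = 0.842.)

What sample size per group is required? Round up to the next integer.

n = (z_α + z_β)² · [p₁(1−p₁) + p₂(1−p₂)] / (p₁ − p₂)²
  = (1.645 + 0.842)² · (0.34·0.66 + 0.50·0.50) / (-0.16)²
  = (2.487)² · (0.2244 + 0.2500) / 0.0256
  = 6.1852 · 0.4744 / 0.0256
  = 114.62
Round up → n = 115 per group.

n = 115 per group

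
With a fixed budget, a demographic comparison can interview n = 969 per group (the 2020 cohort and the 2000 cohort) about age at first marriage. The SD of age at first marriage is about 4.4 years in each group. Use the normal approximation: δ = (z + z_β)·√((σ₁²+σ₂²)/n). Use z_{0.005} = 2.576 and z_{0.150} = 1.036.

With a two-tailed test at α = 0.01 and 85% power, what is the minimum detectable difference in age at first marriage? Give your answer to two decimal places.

δ = (z_{α/2} + z_β) · √((σ₁²+σ₂²)/n)
  = (2.576 + 1.036) · √(38.72/969)
  = 3.612 · √0.03996
  = 3.612 · 0.1999
  = 0.7220

Minimum detectable difference ≈ 0.72 years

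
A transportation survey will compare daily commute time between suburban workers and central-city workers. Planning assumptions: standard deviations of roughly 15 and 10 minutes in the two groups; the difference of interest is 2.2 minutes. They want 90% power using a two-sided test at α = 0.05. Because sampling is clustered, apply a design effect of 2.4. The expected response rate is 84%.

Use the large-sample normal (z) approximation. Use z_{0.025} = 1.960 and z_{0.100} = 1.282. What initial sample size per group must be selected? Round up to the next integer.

n = (z_{α/2} + z_β)² · (σ₁² + σ₂²) / δ²
  = (1.960 + 1.282)² · (15² + 10² = 325) / 2.2²
  = 10.5106 · 325 / 4.84
  = 705.77
Design effect: 2.4 × 705.77 = 1693.85.
Adjust for 84% response: 1693.85 / 0.84 = 2016.49.
Round up → n = 2017 per group.

n = 2017 per group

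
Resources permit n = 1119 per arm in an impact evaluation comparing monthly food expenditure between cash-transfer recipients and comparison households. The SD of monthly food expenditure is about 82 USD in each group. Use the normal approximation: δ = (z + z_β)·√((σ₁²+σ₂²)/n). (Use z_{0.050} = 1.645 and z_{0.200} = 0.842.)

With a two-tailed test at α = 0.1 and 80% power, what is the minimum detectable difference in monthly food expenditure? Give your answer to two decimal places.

δ = (z_{α/2} + z_β) · √((σ₁²+σ₂²)/n)
  = (1.645 + 0.842) · √(13448/1119)
  = 2.487 · √12.0179
  = 2.487 · 3.4667
  = 8.6216

Minimum detectable difference ≈ 8.62 USD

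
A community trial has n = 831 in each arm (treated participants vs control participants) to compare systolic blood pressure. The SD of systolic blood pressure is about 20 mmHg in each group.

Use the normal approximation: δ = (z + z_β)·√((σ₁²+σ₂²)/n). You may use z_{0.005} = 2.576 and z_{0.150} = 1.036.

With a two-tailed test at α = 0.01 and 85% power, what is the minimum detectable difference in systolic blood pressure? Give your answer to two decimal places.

δ = (z_{α/2} + z_β) · √((σ₁²+σ₂²)/n)
  = (2.576 + 1.036) · √(800/831)
  = 3.612 · √0.9627
  = 3.612 · 0.9812
  = 3.5440

Minimum detectable difference ≈ 3.54 mmHg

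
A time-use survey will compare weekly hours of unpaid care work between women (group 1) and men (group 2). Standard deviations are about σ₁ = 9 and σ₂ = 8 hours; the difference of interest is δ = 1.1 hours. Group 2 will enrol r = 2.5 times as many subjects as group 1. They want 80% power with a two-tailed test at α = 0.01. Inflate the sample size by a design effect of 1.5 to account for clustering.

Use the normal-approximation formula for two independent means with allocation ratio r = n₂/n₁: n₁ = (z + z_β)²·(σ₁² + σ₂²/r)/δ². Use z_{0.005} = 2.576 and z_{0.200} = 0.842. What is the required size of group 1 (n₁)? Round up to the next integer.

n₁ = 1544

n₁ = (z_{α/2} + z_β)² · (σ₁² + σ₂²/r) / δ²
   = (2.576 + 0.842)² · (9² + 8²/2.5) / 1.1²
   = 11.6827 · (81 + 25.6) / 1.21
   = 11.6827 · 106.6 / 1.21
   = 1029.24
Design effect: 1.5 × 1029.24 = 1543.86.
Round up → n₁ = 1544; n₂ = r·n₁ = 2.5 × 1544 = 3860.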